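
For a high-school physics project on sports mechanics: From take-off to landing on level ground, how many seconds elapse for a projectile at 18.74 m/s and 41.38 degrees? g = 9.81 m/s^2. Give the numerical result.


T = 2*v*sin(theta)/g
sin(theta) = sin(41.38 deg) = 0.661
T = 2*18.74*0.661 / 9.81
T = 24.7762 / 9.81 = 2.5256 s

2.5256 s


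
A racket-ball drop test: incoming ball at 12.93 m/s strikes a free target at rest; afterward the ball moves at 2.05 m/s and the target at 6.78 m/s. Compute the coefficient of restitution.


e = (v2_after - v1_after) / (v1_before - v2_before)
Numerator = 6.78 - 2.05 = 4.73
Denominator = 12.93 - 0 = 12.93
e = 4.73 / 12.93 = 0.3658

0.3658


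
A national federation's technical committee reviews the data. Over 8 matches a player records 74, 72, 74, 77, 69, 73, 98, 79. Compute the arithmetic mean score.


Average = sum / n
Sum = 616
Average = 616 / 8 = 77

77


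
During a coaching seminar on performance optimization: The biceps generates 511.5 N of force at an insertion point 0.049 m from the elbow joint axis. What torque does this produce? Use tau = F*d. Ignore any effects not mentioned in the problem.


tau = F * d
tau = 511.5 * 0.049
tau = 25.0635 N*m

25.0635 N*m


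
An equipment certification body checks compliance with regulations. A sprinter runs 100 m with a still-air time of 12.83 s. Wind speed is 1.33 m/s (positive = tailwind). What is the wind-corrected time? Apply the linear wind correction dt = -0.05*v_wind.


dt = -0.05 * v_wind = -0.05 * 1.33 = -0.0665 s
t_corrected = t_still + dt = 12.83 + (-0.0665)
t_corrected = 12.7635 s

12.7635 s


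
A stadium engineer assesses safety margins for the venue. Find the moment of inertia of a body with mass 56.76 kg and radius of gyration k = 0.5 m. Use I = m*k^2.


I = m * k^2
I = 56.76 * 0.5^2
I = 56.76 * 0.25 = 14.19 kg*m^2

14.19 kg*m^2


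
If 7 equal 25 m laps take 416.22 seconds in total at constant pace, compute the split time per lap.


Split time = total_time / n_laps = 416.22 / 7
Split time = 59.46 s per lap

59.46 s


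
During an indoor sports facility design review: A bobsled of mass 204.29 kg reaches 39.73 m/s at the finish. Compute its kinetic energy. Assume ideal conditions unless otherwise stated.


KE = 0.5 * m * v^2
KE = 0.5 * 204.29 * 39.73^2
KE = 0.5 * 204.29 * 1578.4729 = 161233.1144 J

161233.1144 J


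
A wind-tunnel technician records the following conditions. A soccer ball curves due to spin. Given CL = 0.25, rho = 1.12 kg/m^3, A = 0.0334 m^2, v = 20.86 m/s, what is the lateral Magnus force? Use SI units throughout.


FM = 0.5 * CL * rho * A * v^2
FM = 0.5 * 0.25 * 1.12 * 0.0334 * 20.86^2
v^2 = 435.1396
FM = 0.5 * 0.25 * 1.12 * 0.0334 * 435.1396 = 2.0347 N

2.0347 N


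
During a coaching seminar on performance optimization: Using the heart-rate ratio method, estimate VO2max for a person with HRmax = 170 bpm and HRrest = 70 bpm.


VO2max = 15.3 * HRmax / HRrest
VO2max = 15.3 * 170 / 70
VO2max = 2601 / 70 = 37.1571 mL/kg/min

37.1571 mL/kg/min


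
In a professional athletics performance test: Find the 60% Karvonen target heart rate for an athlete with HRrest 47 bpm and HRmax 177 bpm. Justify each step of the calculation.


Target = HRrest + pct*(HRmax - HRrest)
Heart rate reserve = HRmax - HRrest = 177 - 47 = 130 bpm
Fraction = 60% = 0.6
Target = 47 + 0.6 * 130
Target = 47 + 78 = 125 bpm

125 bpm


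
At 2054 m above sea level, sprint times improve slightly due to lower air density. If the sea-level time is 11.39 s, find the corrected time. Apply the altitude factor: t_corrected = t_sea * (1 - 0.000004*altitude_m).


Correction factor = 1 - 0.000004 * 2054 = 0.991784
t_corrected = t_sea * factor = 11.39 * 0.991784
t_corrected = 11.2964 s

11.2964 s


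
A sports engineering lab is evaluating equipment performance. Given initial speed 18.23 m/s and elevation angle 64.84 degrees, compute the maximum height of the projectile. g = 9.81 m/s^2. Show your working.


H = (v*sin(theta))^2 / (2*g)
vy = v*sin(theta) = 18.23 * sin(64.84 deg) = 16.5004 m/s
H = vy^2 / (2*g) = 272.2636 / (2*9.81)
H = 272.2636 / 19.62 = 13.8768 m

13.8768 m


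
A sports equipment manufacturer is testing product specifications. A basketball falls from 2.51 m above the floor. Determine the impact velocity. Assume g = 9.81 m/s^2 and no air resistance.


v = sqrt(2 * g * h)
v = sqrt(2 * 9.81 * 2.51)
v = sqrt(49.2462) = 7.0176 m/s

7.0176 m/s


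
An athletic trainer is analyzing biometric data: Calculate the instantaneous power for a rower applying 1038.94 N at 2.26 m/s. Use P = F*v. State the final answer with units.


P = F * v
P = 1038.94 * 2.26
P = 2348.0044 W

2348.0044 W


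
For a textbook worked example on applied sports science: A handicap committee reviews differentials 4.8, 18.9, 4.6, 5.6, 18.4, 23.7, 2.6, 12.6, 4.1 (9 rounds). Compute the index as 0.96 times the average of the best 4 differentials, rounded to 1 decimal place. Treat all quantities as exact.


All differentials: 4.8, 18.9, 4.6, 5.6, 18.4, 23.7, 2.6, 12.6, 4.1
Sorted: 2.6, 4.1, 4.6, 4.8, 5.6, 12.6, 18.4, 18.9, 23.7
Best 4: 2.6, 4.1, 4.6, 4.8
Average of best = 16.1 / 4 = 4.025
Raw index = 4.025 * 0.96 = 3.864
Handicap index = round(3.864, 1) = 3.9

3.9


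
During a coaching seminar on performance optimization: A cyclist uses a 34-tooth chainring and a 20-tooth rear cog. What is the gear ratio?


GR = front_teeth / rear_teeth
GR = 34 / 20
GR = 1.7

1.7


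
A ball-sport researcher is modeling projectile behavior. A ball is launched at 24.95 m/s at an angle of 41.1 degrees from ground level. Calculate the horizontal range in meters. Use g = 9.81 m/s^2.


R = v^2 * sin(2*theta) / g
Convert angle to radians: theta = 41.1 deg = 0.7173 rad
sin(2*theta) = sin(1.4347) = 0.9907
R = 24.95^2 * 0.9907 / 9.81
R = 622.5025 * 0.9907 / 9.81 = 62.8688 m

62.8688 m


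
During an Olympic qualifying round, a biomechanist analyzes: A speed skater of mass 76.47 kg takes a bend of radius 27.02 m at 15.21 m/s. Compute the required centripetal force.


Fc = m * v^2 / r
v^2 = 15.21^2 = 231.3441
Fc = 76.47 * 231.3441 / 27.02
Fc = 17690.8833 / 27.02 = 654.7329 N

654.7329 N


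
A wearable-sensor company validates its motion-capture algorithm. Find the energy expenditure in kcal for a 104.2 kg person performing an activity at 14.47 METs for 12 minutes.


kcal = MET * mass * time_hr
Convert time: 12 min = 0.2 hr
kcal = 14.47 * 104.2 * 0.2
kcal = 301.5548 kcal

301.5548 kcal


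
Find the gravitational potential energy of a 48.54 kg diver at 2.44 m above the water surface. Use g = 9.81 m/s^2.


PE = m * g * h
PE = 48.54 * 9.81 * 2.44
PE = 476.1774 * 2.44 = 1161.8729 J

1161.8729 J


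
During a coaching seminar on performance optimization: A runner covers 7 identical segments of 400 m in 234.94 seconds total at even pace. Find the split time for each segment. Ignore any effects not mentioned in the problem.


Split time = total_time / n_laps = 234.94 / 7
Split time = 33.5629 s per lap

33.5629 s


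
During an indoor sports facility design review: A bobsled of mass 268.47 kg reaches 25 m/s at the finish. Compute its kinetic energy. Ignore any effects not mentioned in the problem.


KE = 0.5 * m * v^2
KE = 0.5 * 268.47 * 25^2
KE = 0.5 * 268.47 * 625 = 83896.875 J

83896.875 J


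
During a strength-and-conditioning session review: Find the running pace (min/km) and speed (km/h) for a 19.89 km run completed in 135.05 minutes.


Pace = time / distance = 135.05 min / 19.89 km = 6.7898 min/km
Speed = distance / time_in_hours = 19.89 / 2.2508 hr
Speed = 8.8367 km/h

6.7898 min/km, 8.8367 km/h


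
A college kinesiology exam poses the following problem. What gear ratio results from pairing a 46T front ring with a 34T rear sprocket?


GR = front_teeth / rear_teeth
GR = 46 / 34
GR = 1.3529

1.3529


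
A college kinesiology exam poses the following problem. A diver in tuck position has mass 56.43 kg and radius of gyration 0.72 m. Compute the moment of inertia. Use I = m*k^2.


I = m * k^2
I = 56.43 * 0.72^2
I = 56.43 * 0.5184 = 29.2533 kg*m^2

29.2533 kg*m^2


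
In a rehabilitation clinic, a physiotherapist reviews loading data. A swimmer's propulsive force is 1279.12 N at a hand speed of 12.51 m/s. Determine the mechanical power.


P = F * v
P = 1279.12 * 12.51
P = 16001.7912 W

16001.7912 W


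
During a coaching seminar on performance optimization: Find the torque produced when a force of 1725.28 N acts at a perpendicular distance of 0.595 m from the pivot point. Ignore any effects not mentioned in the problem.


tau = F * d
tau = 1725.28 * 0.595
tau = 1026.5416 N*m

1026.5416 N*m


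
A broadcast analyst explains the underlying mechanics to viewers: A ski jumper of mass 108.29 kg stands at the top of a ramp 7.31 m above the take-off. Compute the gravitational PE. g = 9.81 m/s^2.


PE = m * g * h
PE = 108.29 * 9.81 * 7.31
PE = 1062.3249 * 7.31 = 7765.595 J

7765.595 J


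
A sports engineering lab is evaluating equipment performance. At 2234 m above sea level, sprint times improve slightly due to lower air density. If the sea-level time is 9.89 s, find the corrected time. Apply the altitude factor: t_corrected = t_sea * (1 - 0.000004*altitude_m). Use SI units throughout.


Correction factor = 1 - 0.000004 * 2234 = 0.991064
t_corrected = t_sea * factor = 9.89 * 0.991064
t_corrected = 9.8016 s

9.8016 s


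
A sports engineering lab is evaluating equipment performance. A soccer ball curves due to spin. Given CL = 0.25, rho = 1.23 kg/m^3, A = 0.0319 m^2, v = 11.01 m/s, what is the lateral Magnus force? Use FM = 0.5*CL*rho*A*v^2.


FM = 0.5 * CL * rho * A * v^2
FM = 0.5 * 0.25 * 1.23 * 0.0319 * 11.01^2
v^2 = 121.2201
FM = 0.5 * 0.25 * 1.23 * 0.0319 * 121.2201 = 0.5945 N

0.5945 N


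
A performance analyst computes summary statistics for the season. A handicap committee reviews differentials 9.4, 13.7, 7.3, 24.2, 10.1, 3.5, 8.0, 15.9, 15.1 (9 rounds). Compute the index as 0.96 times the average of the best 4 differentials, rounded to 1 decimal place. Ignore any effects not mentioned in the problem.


All differentials: 9.4, 13.7, 7.3, 24.2, 10.1, 3.5, 8.0, 15.9, 15.1
Sorted: 3.5, 7.3, 8.0, 9.4, 10.1, 13.7, 15.1, 15.9, 24.2
Best 4: 3.5, 7.3, 8.0, 9.4
Average of best = 28.2 / 4 = 7.05
Raw index = 7.05 * 0.96 = 6.768
Handicap index = round(6.768, 1) = 6.8

6.8


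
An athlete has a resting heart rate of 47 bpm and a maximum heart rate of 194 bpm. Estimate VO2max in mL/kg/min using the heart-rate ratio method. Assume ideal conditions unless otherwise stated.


VO2max = 15.3 * HRmax / HRrest
VO2max = 15.3 * 194 / 47
VO2max = 2968.2 / 47 = 63.1532 mL/kg/min

63.1532 mL/kg/min


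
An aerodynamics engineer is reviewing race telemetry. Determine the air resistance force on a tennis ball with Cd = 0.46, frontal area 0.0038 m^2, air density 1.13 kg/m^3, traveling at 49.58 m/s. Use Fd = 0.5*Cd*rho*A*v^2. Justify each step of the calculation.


Fd = 0.5 * Cd * rho * A * v^2
Fd = 0.5 * 0.46 * 1.13 * 0.0038 * 49.58^2
v^2 = 2458.1764
Fd = 0.5 * 0.46 * 1.13 * 0.0038 * 2458.1764 = 2.4277 N

2.4277 N


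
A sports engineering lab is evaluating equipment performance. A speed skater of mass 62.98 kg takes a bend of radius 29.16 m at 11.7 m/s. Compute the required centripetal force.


Fc = m * v^2 / r
v^2 = 11.7^2 = 136.89
Fc = 62.98 * 136.89 / 29.16
Fc = 8621.3322 / 29.16 = 295.6561 N

295.6561 N


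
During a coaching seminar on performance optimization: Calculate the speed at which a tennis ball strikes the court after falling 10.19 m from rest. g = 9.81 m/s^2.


v = sqrt(2 * g * h)
v = sqrt(2 * 9.81 * 10.19)
v = sqrt(199.9278) = 14.1396 m/s

14.1396 m/s


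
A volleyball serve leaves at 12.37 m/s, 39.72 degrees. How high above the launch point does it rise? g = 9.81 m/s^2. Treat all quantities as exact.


H = (v*sin(theta))^2 / (2*g)
vy = v*sin(theta) = 12.37 * sin(39.72 deg) = 7.9049 m/s
H = vy^2 / (2*g) = 62.4871 / (2*9.81)
H = 62.4871 / 19.62 = 3.1849 m

3.1849 m


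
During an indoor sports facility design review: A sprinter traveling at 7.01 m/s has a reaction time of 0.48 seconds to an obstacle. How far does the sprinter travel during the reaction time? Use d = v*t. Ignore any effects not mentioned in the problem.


d = v * t
d = 7.01 * 0.48
d = 3.3648 m

3.3648 m


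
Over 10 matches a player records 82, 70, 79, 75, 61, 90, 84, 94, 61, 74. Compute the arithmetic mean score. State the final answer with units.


Average = sum / n
Sum = 770
Average = 770 / 10 = 77

77


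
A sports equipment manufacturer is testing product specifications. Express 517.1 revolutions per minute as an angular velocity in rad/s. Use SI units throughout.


omega = RPM * 2 * pi / 60
omega = 517.1 * 2 * 3.14159 / 60
omega = 3249.0351 / 60 = 54.1506 rad/s

54.1506 rad/s


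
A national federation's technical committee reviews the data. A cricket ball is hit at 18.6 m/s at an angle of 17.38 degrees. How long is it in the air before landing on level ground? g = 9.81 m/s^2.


T = 2*v*sin(theta)/g
sin(theta) = sin(17.38 deg) = 0.2987
T = 2*18.6*0.2987 / 9.81
T = 11.1119 / 9.81 = 1.1327 s

1.1327 s


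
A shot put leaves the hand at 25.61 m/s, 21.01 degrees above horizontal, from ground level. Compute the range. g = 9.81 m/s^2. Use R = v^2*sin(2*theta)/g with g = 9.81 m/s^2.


R = v^2 * sin(2*theta) / g
Convert angle to radians: theta = 21.01 deg = 0.3667 rad
sin(2*theta) = sin(0.7334) = 0.6694
R = 25.61^2 * 0.6694 / 9.81
R = 655.8721 * 0.6694 / 9.81 = 44.7537 m

44.7537 m


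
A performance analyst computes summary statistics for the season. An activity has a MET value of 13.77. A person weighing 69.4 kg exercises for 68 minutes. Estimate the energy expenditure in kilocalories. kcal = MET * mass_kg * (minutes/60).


kcal = MET * mass * time_hr
Convert time: 68 min = 1.1333 hr
kcal = 13.77 * 69.4 * 1.1333
kcal = 1083.0564 kcal

1083.0564 kcal


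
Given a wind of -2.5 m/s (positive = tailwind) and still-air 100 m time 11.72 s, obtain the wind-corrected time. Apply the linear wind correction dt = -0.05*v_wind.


dt = -0.05 * v_wind = -0.05 * -2.5 = 0.125 s
t_corrected = t_still + dt = 11.72 + (0.125)
t_corrected = 11.845 s

11.845 s


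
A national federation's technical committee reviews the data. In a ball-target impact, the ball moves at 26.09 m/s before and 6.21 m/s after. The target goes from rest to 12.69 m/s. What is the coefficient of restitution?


e = (v2_after - v1_after) / (v1_before - v2_before)
Numerator = 12.69 - 6.21 = 6.48
Denominator = 26.09 - 0 = 26.09
e = 6.48 / 26.09 = 0.2484

0.2484


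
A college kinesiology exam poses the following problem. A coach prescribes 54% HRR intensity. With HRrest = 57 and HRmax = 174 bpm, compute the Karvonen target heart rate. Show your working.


Target = HRrest + pct*(HRmax - HRrest)
Heart rate reserve = HRmax - HRrest = 174 - 57 = 117 bpm
Fraction = 54% = 0.54
Target = 57 + 0.54 * 117
Target = 57 + 63.18 = 120.18 bpm

120.18 bpm


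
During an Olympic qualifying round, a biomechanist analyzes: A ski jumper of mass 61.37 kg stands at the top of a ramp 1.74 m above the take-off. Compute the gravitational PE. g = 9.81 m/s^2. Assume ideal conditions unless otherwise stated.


PE = m * g * h
PE = 61.37 * 9.81 * 1.74
PE = 602.0397 * 1.74 = 1047.5491 J

1047.5491 J


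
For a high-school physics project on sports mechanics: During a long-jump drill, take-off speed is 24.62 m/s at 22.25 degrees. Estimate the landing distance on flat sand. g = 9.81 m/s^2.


R = v^2 * sin(2*theta) / g
Convert angle to radians: theta = 22.25 deg = 0.3883 rad
sin(2*theta) = sin(0.7767) = 0.7009
R = 24.62^2 * 0.7009 / 9.81
R = 606.1444 * 0.7009 / 9.81 = 43.3081 m

43.3081 m


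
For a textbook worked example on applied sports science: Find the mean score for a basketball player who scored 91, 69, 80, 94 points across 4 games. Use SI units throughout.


Average = sum / n
Sum = 334
Average = 334 / 4 = 83.5

83.5


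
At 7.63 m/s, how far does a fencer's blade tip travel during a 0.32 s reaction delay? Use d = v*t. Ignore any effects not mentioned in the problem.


d = v * t
d = 7.63 * 0.32
d = 2.4416 m

2.4416 m


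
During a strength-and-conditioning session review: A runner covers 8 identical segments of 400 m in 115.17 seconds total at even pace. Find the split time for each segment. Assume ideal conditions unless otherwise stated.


Split time = total_time / n_laps = 115.17 / 8
Split time = 14.3963 s per lap

14.3963 s


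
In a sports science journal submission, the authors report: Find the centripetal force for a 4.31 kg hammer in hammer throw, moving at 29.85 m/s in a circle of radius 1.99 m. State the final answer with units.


Fc = m * v^2 / r
v^2 = 29.85^2 = 891.0225
Fc = 4.31 * 891.0225 / 1.99
Fc = 3840.307 / 1.99 = 1929.8025 N

1929.8025 N


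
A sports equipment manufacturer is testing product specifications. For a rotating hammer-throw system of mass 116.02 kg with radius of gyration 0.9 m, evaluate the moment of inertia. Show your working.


I = m * k^2
I = 116.02 * 0.9^2
I = 116.02 * 0.81 = 93.9762 kg*m^2

93.9762 kg*m^2


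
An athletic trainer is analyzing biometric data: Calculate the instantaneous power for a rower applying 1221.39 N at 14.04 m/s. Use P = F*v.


P = F * v
P = 1221.39 * 14.04
P = 17148.3156 W

17148.3156 W


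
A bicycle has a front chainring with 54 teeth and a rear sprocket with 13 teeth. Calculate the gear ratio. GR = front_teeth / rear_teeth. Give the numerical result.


GR = front_teeth / rear_teeth
GR = 54 / 13
GR = 4.1538

4.1538


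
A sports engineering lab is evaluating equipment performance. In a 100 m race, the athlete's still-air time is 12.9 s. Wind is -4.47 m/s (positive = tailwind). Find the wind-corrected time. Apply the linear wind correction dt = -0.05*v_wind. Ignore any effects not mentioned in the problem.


dt = -0.05 * v_wind = -0.05 * -4.47 = 0.2235 s
t_corrected = t_still + dt = 12.9 + (0.2235)
t_corrected = 13.1235 s

13.1235 s


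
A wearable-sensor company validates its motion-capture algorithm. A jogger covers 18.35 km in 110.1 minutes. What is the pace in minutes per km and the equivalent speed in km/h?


Pace = time / distance = 110.1 min / 18.35 km = 6 min/km
Speed = distance / time_in_hours = 18.35 / 1.835 hr
Speed = 10 km/h

6 min/km, 10 km/h


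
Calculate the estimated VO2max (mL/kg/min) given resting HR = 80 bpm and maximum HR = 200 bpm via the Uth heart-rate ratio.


VO2max = 15.3 * HRmax / HRrest
VO2max = 15.3 * 200 / 80
VO2max = 3060 / 80 = 38.25 mL/kg/min

38.25 mL/kg/min


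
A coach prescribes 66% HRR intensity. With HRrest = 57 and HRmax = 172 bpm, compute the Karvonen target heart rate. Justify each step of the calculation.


Target = HRrest + pct*(HRmax - HRrest)
Heart rate reserve = HRmax - HRrest = 172 - 57 = 115 bpm
Fraction = 66% = 0.66
Target = 57 + 0.66 * 115
Target = 57 + 75.9 = 132.9 bpm

132.9 bpm


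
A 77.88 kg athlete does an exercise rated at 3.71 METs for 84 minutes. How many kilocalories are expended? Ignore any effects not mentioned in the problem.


kcal = MET * mass * time_hr
Convert time: 84 min = 1.4 hr
kcal = 3.71 * 77.88 * 1.4
kcal = 404.5087 kcal

404.5087 kcal


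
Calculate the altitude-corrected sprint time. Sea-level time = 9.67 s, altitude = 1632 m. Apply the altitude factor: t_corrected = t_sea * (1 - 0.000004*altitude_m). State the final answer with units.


Correction factor = 1 - 0.000004 * 1632 = 0.993472
t_corrected = t_sea * factor = 9.67 * 0.993472
t_corrected = 9.6069 s

9.6069 s


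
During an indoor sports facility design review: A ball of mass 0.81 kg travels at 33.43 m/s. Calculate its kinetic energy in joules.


KE = 0.5 * m * v^2
KE = 0.5 * 0.81 * 33.43^2
KE = 0.5 * 0.81 * 1117.5649 = 452.6138 J

452.6138 J


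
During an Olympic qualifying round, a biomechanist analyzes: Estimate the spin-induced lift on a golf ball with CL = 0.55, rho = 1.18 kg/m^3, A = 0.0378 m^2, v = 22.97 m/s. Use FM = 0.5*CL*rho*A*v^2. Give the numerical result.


FM = 0.5 * CL * rho * A * v^2
FM = 0.5 * 0.55 * 1.18 * 0.0378 * 22.97^2
v^2 = 527.6209
FM = 0.5 * 0.55 * 1.18 * 0.0378 * 527.6209 = 6.4719 N

6.4719 N


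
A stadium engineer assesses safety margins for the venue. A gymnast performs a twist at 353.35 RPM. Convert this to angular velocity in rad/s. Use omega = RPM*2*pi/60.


omega = RPM * 2 * pi / 60
omega = 353.35 * 2 * 3.14159 / 60
omega = 2220.1635 / 60 = 37.0027 rad/s

37.0027 rad/s


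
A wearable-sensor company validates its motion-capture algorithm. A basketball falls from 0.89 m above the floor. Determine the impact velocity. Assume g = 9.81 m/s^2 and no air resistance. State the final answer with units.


v = sqrt(2 * g * h)
v = sqrt(2 * 9.81 * 0.89)
v = sqrt(17.4618) = 4.1787 m/s

4.1787 m/s


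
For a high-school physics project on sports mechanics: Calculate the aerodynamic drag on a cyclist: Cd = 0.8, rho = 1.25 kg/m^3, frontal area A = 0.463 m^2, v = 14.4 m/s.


Fd = 0.5 * Cd * rho * A * v^2
Fd = 0.5 * 0.8 * 1.25 * 0.463 * 14.4^2
v^2 = 207.36
Fd = 0.5 * 0.8 * 1.25 * 0.463 * 207.36 = 48.0038 N

48.0038 N


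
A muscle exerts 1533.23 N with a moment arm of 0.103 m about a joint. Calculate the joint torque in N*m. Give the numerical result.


tau = F * d
tau = 1533.23 * 0.103
tau = 157.9227 N*m

157.9227 N*m


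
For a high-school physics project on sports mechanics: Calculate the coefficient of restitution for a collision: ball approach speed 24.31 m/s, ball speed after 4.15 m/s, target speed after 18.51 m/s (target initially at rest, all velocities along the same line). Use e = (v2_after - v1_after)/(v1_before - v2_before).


e = (v2_after - v1_after) / (v1_before - v2_before)
Numerator = 18.51 - 4.15 = 14.36
Denominator = 24.31 - 0 = 24.31
e = 14.36 / 24.31 = 0.5907

0.5907


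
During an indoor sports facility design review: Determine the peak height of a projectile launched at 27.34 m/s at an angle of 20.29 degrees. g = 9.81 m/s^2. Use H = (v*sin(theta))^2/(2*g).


H = (v*sin(theta))^2 / (2*g)
vy = v*sin(theta) = 27.34 * sin(20.29 deg) = 9.4807 m/s
H = vy^2 / (2*g) = 89.8845 / (2*9.81)
H = 89.8845 / 19.62 = 4.5813 m

4.5813 m


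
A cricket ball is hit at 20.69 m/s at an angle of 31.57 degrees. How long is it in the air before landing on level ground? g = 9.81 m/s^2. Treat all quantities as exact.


T = 2*v*sin(theta)/g
sin(theta) = sin(31.57 deg) = 0.5235
T = 2*20.69*0.5235 / 9.81
T = 21.6641 / 9.81 = 2.2084 s

2.2084 s


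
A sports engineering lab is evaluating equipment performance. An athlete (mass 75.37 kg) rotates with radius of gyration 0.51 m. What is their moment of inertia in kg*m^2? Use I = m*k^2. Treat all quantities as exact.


I = m * k^2
I = 75.37 * 0.51^2
I = 75.37 * 0.2601 = 19.6037 kg*m^2

19.6037 kg*m^2


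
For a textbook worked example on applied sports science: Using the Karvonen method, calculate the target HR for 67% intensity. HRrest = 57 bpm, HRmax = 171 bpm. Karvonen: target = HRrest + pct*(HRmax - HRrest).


Target = HRrest + pct*(HRmax - HRrest)
Heart rate reserve = HRmax - HRrest = 171 - 57 = 114 bpm
Fraction = 67% = 0.67
Target = 57 + 0.67 * 114
Target = 57 + 76.38 = 133.38 bpm

133.38 bpm


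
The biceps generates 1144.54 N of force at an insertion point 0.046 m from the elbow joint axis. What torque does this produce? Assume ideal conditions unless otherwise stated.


tau = F * d
tau = 1144.54 * 0.046
tau = 52.6488 N*m

52.6488 N*m


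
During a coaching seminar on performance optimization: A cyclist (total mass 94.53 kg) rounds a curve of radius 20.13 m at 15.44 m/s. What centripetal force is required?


Fc = m * v^2 / r
v^2 = 15.44^2 = 238.3936
Fc = 94.53 * 238.3936 / 20.13
Fc = 22535.347 / 20.13 = 1119.4907 N

1119.4907 N


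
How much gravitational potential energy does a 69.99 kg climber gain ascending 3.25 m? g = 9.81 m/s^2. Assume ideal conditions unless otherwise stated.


PE = m * g * h
PE = 69.99 * 9.81 * 3.25
PE = 686.6019 * 3.25 = 2231.4562 J

2231.4562 J


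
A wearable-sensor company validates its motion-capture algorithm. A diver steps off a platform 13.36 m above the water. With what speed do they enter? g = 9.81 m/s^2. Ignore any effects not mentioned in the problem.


v = sqrt(2 * g * h)
v = sqrt(2 * 9.81 * 13.36)
v = sqrt(262.1232) = 16.1902 m/s

16.1902 m/s


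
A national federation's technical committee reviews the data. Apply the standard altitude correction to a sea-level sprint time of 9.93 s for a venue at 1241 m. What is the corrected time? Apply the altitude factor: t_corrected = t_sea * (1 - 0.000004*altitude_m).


Correction factor = 1 - 0.000004 * 1241 = 0.995036
t_corrected = t_sea * factor = 9.93 * 0.995036
t_corrected = 9.8807 s

9.8807 s


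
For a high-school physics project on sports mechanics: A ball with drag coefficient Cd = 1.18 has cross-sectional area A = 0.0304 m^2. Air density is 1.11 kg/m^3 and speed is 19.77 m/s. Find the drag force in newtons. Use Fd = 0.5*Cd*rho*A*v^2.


Fd = 0.5 * Cd * rho * A * v^2
Fd = 0.5 * 1.18 * 1.11 * 0.0304 * 19.77^2
v^2 = 390.8529
Fd = 0.5 * 1.18 * 1.11 * 0.0304 * 390.8529 = 7.7815 N

7.7815 N


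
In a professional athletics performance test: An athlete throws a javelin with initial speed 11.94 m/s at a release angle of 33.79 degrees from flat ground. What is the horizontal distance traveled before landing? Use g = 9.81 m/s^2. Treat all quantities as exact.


R = v^2 * sin(2*theta) / g
Convert angle to radians: theta = 33.79 deg = 0.5897 rad
sin(2*theta) = sin(1.1795) = 0.9244
R = 11.94^2 * 0.9244 / 9.81
R = 142.5636 * 0.9244 / 9.81 = 13.434 m

13.434 m


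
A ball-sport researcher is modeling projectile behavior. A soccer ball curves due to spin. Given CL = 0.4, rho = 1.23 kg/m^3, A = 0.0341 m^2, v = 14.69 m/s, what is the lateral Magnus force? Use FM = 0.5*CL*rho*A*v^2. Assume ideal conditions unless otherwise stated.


FM = 0.5 * CL * rho * A * v^2
FM = 0.5 * 0.4 * 1.23 * 0.0341 * 14.69^2
v^2 = 215.7961
FM = 0.5 * 0.4 * 1.23 * 0.0341 * 215.7961 = 1.8102 N

1.8102 N


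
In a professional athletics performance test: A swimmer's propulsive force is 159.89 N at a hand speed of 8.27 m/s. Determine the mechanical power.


P = F * v
P = 159.89 * 8.27
P = 1322.2903 W

1322.2903 W


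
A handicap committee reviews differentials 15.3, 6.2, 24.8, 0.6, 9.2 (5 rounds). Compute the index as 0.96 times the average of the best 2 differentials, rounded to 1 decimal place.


All differentials: 15.3, 6.2, 24.8, 0.6, 9.2
Sorted: 0.6, 6.2, 9.2, 15.3, 24.8
Best 2: 0.6, 6.2
Average of best = 6.8 / 2 = 3.4
Raw index = 3.4 * 0.96 = 3.264
Handicap index = round(3.264, 1) = 3.3

3.3


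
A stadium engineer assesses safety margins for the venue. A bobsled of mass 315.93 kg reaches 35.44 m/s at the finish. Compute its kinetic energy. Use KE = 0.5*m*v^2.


KE = 0.5 * m * v^2
KE = 0.5 * 315.93 * 35.44^2
KE = 0.5 * 315.93 * 1255.9936 = 198403.029 J

198403.029 J


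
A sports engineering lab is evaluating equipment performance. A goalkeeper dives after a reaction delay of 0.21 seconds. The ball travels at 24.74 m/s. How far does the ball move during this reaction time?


d = v * t
d = 24.74 * 0.21
d = 5.1954 m

5.1954 m


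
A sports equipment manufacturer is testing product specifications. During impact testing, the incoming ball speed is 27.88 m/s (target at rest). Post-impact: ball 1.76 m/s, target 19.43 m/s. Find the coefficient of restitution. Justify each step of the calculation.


e = (v2_after - v1_after) / (v1_before - v2_before)
Numerator = 19.43 - 1.76 = 17.67
Denominator = 27.88 - 0 = 27.88
e = 17.67 / 27.88 = 0.6338

0.6338


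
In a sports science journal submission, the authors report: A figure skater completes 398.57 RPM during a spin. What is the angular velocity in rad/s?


omega = RPM * 2 * pi / 60
omega = 398.57 * 2 * 3.14159 / 60
omega = 2504.2892 / 60 = 41.7382 rad/s

41.7382 rad/s


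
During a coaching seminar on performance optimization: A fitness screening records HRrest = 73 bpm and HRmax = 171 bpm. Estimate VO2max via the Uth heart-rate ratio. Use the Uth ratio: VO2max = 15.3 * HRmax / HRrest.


VO2max = 15.3 * HRmax / HRrest
VO2max = 15.3 * 171 / 73
VO2max = 2616.3 / 73 = 35.8397 mL/kg/min

35.8397 mL/kg/min


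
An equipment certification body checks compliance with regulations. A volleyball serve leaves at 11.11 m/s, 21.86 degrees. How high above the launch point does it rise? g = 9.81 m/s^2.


H = (v*sin(theta))^2 / (2*g)
vy = v*sin(theta) = 11.11 * sin(21.86 deg) = 4.1367 m/s
H = vy^2 / (2*g) = 17.1123 / (2*9.81)
H = 17.1123 / 19.62 = 0.8722 m

0.8722 m


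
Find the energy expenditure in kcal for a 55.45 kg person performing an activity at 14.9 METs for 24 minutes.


kcal = MET * mass * time_hr
Convert time: 24 min = 0.4 hr
kcal = 14.9 * 55.45 * 0.4
kcal = 330.482 kcal

330.482 kcal


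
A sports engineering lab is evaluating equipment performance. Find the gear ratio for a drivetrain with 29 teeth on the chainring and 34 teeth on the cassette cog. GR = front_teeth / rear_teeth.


GR = front_teeth / rear_teeth
GR = 29 / 34
GR = 0.8529

0.8529


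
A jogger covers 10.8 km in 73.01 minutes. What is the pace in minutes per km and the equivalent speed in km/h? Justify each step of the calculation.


Pace = time / distance = 73.01 min / 10.8 km = 6.7602 min/km
Speed = distance / time_in_hours = 10.8 / 1.2168 hr
Speed = 8.8755 km/h

6.7602 min/km, 8.8755 km/h


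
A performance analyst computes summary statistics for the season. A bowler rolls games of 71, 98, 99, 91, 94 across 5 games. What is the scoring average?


Average = sum / n
Sum = 453
Average = 453 / 5 = 90.6

90.6


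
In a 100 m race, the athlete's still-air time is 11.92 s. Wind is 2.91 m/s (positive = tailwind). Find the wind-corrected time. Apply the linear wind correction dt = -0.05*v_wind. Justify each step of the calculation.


dt = -0.05 * v_wind = -0.05 * 2.91 = -0.1455 s
t_corrected = t_still + dt = 11.92 + (-0.1455)
t_corrected = 11.7745 s

11.7745 s


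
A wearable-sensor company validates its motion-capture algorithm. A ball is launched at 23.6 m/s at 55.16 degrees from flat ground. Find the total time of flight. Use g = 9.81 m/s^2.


T = 2*v*sin(theta)/g
sin(theta) = sin(55.16 deg) = 0.8208
T = 2*23.6*0.8208 / 9.81
T = 38.7394 / 9.81 = 3.949 s

3.949 s


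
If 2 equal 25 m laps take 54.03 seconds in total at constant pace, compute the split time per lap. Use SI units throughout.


Split time = total_time / n_laps = 54.03 / 2
Split time = 27.015 s per lap

27.015 s


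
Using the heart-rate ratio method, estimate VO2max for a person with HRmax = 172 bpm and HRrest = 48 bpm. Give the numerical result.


VO2max = 15.3 * HRmax / HRrest
VO2max = 15.3 * 172 / 48
VO2max = 2631.6 / 48 = 54.825 mL/kg/min

54.825 mL/kg/min


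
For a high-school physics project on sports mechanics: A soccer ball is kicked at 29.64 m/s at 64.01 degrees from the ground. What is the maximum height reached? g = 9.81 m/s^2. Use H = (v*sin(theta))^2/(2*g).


H = (v*sin(theta))^2 / (2*g)
vy = v*sin(theta) = 29.64 * sin(64.01 deg) = 26.6425 m/s
H = vy^2 / (2*g) = 709.824 / (2*9.81)
H = 709.824 / 19.62 = 36.1786 m

36.1786 m


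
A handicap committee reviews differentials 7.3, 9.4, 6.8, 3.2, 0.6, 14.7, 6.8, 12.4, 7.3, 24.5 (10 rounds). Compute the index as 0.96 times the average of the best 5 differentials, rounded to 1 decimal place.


All differentials: 7.3, 9.4, 6.8, 3.2, 0.6, 14.7, 6.8, 12.4, 7.3, 24.5
Sorted: 0.6, 3.2, 6.8, 6.8, 7.3, 7.3, 9.4, 12.4, 14.7, 24.5
Best 5: 0.6, 3.2, 6.8, 6.8, 7.3
Average of best = 24.7 / 5 = 4.94
Raw index = 4.94 * 0.96 = 4.7424
Handicap index = round(4.7424, 1) = 4.7

4.7


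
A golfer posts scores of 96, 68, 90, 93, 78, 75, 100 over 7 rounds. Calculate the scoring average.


Average = sum / n
Sum = 600
Average = 600 / 7 = 85.7143

85.7143


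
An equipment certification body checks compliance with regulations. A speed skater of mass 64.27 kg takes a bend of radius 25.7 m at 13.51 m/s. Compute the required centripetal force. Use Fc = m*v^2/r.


Fc = m * v^2 / r
v^2 = 13.51^2 = 182.5201
Fc = 64.27 * 182.5201 / 25.7
Fc = 11730.5668 / 25.7 = 456.4423 N

456.4423 N


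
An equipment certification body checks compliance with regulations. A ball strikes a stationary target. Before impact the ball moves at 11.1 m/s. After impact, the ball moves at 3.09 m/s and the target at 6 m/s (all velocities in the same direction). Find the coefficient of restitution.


e = (v2_after - v1_after) / (v1_before - v2_before)
Numerator = 6 - 3.09 = 2.91
Denominator = 11.1 - 0 = 11.1
e = 2.91 / 11.1 = 0.2622

0.2622


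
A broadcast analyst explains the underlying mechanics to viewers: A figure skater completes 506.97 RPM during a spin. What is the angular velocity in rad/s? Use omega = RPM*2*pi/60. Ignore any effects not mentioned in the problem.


omega = RPM * 2 * pi / 60
omega = 506.97 * 2 * 3.14159 / 60
omega = 3185.3865 / 60 = 53.0898 rad/s

53.0898 rad/s


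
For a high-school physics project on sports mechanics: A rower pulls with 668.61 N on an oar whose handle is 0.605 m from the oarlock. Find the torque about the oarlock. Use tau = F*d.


tau = F * d
tau = 668.61 * 0.605
tau = 404.5091 N*m

404.5091 N*m


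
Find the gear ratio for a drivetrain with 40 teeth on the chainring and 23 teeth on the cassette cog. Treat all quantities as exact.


GR = front_teeth / rear_teeth
GR = 40 / 23
GR = 1.7391

1.7391


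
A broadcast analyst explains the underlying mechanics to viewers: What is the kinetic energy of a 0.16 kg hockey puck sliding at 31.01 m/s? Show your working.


KE = 0.5 * m * v^2
KE = 0.5 * 0.16 * 31.01^2
KE = 0.5 * 0.16 * 961.6201 = 76.9296 J

76.9296 J


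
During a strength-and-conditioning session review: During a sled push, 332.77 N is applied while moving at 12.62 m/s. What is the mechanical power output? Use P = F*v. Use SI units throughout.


P = F * v
P = 332.77 * 12.62
P = 4199.5574 W

4199.5574 W


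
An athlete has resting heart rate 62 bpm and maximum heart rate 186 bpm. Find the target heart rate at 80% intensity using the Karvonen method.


Target = HRrest + pct*(HRmax - HRrest)
Heart rate reserve = HRmax - HRrest = 186 - 62 = 124 bpm
Fraction = 80% = 0.8
Target = 62 + 0.8 * 124
Target = 62 + 99.2 = 161.2 bpm

161.2 bpm


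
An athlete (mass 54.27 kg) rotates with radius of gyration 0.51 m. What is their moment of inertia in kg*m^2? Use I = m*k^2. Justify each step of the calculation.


I = m * k^2
I = 54.27 * 0.51^2
I = 54.27 * 0.2601 = 14.1156 kg*m^2

14.1156 kg*m^2


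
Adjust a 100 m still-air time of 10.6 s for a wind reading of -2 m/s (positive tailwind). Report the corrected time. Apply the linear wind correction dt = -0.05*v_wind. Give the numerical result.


dt = -0.05 * v_wind = -0.05 * -2 = 0.1 s
t_corrected = t_still + dt = 10.6 + (0.1)
t_corrected = 10.7 s

10.7 s


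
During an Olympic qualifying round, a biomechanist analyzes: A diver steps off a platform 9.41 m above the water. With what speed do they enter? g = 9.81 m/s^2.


v = sqrt(2 * g * h)
v = sqrt(2 * 9.81 * 9.41)
v = sqrt(184.6242) = 13.5876 m/s

13.5876 m/s


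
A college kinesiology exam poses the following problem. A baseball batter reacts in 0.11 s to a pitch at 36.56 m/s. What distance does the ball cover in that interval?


d = v * t
d = 36.56 * 0.11
d = 4.0216 m

4.0216 m


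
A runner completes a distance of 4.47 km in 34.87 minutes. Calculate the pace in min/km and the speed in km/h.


Pace = time / distance = 34.87 min / 4.47 km = 7.8009 min/km
Speed = distance / time_in_hours = 4.47 / 0.5812 hr
Speed = 7.6914 km/h

7.8009 min/km, 7.6914 km/h


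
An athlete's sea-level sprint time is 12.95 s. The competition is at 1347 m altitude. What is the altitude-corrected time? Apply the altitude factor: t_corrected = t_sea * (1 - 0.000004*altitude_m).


Correction factor = 1 - 0.000004 * 1347 = 0.994612
t_corrected = t_sea * factor = 12.95 * 0.994612
t_corrected = 12.8802 s

12.8802 s


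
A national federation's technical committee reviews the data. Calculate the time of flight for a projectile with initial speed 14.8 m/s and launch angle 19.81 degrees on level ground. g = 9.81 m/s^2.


T = 2*v*sin(theta)/g
sin(theta) = sin(19.81 deg) = 0.3389
T = 2*14.8*0.3389 / 9.81
T = 10.0315 / 9.81 = 1.0226 s

1.0226 s


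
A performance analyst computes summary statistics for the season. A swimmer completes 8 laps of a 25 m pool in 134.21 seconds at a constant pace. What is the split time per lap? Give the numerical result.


Split time = total_time / n_laps = 134.21 / 8
Split time = 16.7763 s per lap

16.7763 s


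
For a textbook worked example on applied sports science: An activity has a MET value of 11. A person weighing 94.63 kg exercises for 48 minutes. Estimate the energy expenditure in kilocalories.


kcal = MET * mass * time_hr
Convert time: 48 min = 0.8 hr
kcal = 11 * 94.63 * 0.8
kcal = 832.744 kcal

832.744 kcal


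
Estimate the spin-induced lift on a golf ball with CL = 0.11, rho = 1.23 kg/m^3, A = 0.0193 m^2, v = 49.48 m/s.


FM = 0.5 * CL * rho * A * v^2
FM = 0.5 * 0.11 * 1.23 * 0.0193 * 49.48^2
v^2 = 2448.2704
FM = 0.5 * 0.11 * 1.23 * 0.0193 * 2448.2704 = 3.1966 N

3.1966 N


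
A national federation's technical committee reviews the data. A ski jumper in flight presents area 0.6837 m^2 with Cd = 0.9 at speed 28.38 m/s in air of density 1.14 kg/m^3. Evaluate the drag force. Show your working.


Fd = 0.5 * Cd * rho * A * v^2
Fd = 0.5 * 0.9 * 1.14 * 0.6837 * 28.38^2
v^2 = 805.4244
Fd = 0.5 * 0.9 * 1.14 * 0.6837 * 805.4244 = 282.493 N

282.493 N


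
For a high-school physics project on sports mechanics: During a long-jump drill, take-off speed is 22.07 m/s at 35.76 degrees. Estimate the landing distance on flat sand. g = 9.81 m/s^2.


R = v^2 * sin(2*theta) / g
Convert angle to radians: theta = 35.76 deg = 0.6241 rad
sin(2*theta) = sin(1.2483) = 0.9484
R = 22.07^2 * 0.9484 / 9.81
R = 487.0849 * 0.9484 / 9.81 = 47.0915 m

47.0915 m


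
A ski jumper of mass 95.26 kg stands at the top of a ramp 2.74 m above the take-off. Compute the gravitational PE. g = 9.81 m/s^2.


PE = m * g * h
PE = 95.26 * 9.81 * 2.74
PE = 934.5006 * 2.74 = 2560.5316 J

2560.5316 J


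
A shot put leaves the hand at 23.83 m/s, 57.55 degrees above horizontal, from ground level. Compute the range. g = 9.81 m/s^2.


R = v^2 * sin(2*theta) / g
Convert angle to radians: theta = 57.55 deg = 1.0044 rad
sin(2*theta) = sin(2.0089) = 0.9056
R = 23.83^2 * 0.9056 / 9.81
R = 567.8689 * 0.9056 / 9.81 = 52.4204 m

52.4204 m


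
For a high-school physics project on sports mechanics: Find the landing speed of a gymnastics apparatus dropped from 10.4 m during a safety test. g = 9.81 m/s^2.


v = sqrt(2 * g * h)
v = sqrt(2 * 9.81 * 10.4)
v = sqrt(204.048) = 14.2845 m/s

14.2845 m/s


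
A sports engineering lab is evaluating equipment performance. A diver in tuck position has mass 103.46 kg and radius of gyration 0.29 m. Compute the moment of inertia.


I = m * k^2
I = 103.46 * 0.29^2
I = 103.46 * 0.0841 = 8.701 kg*m^2

8.701 kg*m^2


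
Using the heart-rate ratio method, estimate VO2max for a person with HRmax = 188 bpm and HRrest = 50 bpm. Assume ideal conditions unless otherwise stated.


VO2max = 15.3 * HRmax / HRrest
VO2max = 15.3 * 188 / 50
VO2max = 2876.4 / 50 = 57.528 mL/kg/min

57.528 mL/kg/min


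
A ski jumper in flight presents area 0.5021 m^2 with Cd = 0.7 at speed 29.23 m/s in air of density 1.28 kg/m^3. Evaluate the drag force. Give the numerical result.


Fd = 0.5 * Cd * rho * A * v^2
Fd = 0.5 * 0.7 * 1.28 * 0.5021 * 29.23^2
v^2 = 854.3929
Fd = 0.5 * 0.7 * 1.28 * 0.5021 * 854.3929 = 192.1878 N

192.1878 N


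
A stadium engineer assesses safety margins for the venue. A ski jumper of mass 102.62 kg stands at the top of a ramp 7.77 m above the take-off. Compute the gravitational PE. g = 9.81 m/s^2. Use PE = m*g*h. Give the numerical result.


PE = m * g * h
PE = 102.62 * 9.81 * 7.77
PE = 1006.7022 * 7.77 = 7822.0761 J

7822.0761 J
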